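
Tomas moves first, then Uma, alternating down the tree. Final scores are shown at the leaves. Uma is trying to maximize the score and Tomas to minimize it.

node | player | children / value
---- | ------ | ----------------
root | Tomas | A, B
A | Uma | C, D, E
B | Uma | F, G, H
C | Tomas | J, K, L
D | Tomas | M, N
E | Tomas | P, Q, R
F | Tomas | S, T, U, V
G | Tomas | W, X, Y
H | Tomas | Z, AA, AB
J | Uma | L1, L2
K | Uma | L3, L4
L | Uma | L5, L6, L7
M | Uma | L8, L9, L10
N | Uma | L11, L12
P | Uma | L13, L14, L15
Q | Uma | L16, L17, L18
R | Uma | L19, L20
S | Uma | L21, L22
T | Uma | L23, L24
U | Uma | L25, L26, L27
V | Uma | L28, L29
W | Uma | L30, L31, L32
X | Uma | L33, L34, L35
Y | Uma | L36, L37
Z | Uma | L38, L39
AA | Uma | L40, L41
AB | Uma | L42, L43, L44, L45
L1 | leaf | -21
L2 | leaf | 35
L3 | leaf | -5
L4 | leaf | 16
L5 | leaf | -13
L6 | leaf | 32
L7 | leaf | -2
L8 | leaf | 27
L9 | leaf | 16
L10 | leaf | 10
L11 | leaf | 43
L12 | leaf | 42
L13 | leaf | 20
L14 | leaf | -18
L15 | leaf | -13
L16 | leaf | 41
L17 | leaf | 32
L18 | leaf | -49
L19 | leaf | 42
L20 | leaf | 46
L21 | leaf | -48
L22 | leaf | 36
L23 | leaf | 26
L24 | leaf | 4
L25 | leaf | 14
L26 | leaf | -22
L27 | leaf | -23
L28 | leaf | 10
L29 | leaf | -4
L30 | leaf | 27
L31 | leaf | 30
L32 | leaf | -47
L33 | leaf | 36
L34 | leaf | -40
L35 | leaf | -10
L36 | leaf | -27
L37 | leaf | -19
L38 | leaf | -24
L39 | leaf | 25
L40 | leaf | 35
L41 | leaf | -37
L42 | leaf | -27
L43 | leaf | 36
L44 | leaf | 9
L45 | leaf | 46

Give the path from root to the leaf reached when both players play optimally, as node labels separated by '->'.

J (Uma): max(-21, 35) = 35
K (Uma): max(-5, 16) = 16
L (Uma): max(-13, 32, -2) = 32
C (Tomas): min(35, 16, 32) = 16
M (Uma): max(27, 16, 10) = 27
N (Uma): max(43, 42) = 43
D (Tomas): min(27, 43) = 27
P (Uma): max(20, -18, -13) = 20
Q (Uma): max(41, 32, -49) = 41
R (Uma): max(42, 46) = 46
E (Tomas): min(20, 41, 46) = 20
A (Uma): max(16, 27, 20) = 27
S (Uma): max(-48, 36) = 36
T (Uma): max(26, 4) = 26
U (Uma): max(14, -22, -23) = 14
V (Uma): max(10, -4) = 10
F (Tomas): min(36, 26, 14, 10) = 10
W (Uma): max(27, 30, -47) = 30
X (Uma): max(36, -40, -10) = 36
Y (Uma): max(-27, -19) = -19
G (Tomas): min(30, 36, -19) = -19
Z (Uma): max(-24, 25) = 25
AA (Uma): max(35, -37) = 35
AB (Uma): max(-27, 36, 9, 46) = 46
H (Tomas): min(25, 35, 46) = 25
B (Uma): max(10, -19, 25) = 25
root (Tomas): min(27, 25) = 25
At root, Tomas picks B (lowest: 25).
At B, Uma picks H (highest: 25).
At H, Tomas picks Z (lowest: 25).
At Z, Uma picks L39 (highest: 25).
Terminal value 25.

root -> B -> H -> Z -> L39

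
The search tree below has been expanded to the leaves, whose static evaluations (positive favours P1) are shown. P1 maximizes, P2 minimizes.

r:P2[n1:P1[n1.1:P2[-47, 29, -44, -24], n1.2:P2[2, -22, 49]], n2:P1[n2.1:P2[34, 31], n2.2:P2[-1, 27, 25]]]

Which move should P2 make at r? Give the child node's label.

n1.1 (P2): min(-47, 29, -44, -24) = -47
n1.2 (P2): min(2, -22, 49) = -22
n1 (P1): max(-47, -22) = -22
n2.1 (P2): min(34, 31) = 31
n2.2 (P2): min(-1, 27, 25) = -1
n2 (P1): max(31, -1) = 31
r (P2): min(-22, 31) = -22
P2 at r wants the lowest of {n1=-22, n2=31}, so chooses n1.

n1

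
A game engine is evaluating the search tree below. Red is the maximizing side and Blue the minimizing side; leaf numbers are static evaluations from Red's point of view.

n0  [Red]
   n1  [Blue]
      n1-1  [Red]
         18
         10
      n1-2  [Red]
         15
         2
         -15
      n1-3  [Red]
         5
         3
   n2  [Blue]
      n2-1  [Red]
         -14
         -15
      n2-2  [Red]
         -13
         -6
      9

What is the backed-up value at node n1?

n1-1 (Red): max(18, 10) = 18
n1-2 (Red): max(15, 2, -15) = 15
n1-3 (Red): max(5, 3) = 5
n1 (Blue): min(18, 15, 5) = 5

5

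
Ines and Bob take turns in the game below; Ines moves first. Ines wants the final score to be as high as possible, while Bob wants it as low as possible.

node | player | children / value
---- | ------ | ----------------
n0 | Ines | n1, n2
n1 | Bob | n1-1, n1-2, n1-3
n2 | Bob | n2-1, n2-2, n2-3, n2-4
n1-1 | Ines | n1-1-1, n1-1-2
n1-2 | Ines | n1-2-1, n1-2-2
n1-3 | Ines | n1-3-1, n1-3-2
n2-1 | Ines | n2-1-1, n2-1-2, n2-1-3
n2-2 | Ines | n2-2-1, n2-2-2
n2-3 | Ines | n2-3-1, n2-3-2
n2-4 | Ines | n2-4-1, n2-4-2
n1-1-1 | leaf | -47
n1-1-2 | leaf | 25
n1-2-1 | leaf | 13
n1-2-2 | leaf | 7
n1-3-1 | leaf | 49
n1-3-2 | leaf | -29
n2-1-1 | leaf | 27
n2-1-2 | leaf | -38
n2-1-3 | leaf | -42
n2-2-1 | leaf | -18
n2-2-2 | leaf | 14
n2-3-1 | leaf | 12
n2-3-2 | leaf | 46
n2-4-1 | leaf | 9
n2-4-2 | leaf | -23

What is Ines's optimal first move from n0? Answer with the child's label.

n1-1 (Ines): max(-47, 25) = 25
n1-2 (Ines): max(13, 7) = 13
n1-3 (Ines): max(49, -29) = 49
n1 (Bob): min(25, 13, 49) = 13
n2-1 (Ines): max(27, -38, -42) = 27
n2-2 (Ines): max(-18, 14) = 14
n2-3 (Ines): max(12, 46) = 46
n2-4 (Ines): max(9, -23) = 9
n2 (Bob): min(27, 14, 46, 9) = 9
n0 (Ines): max(13, 9) = 13
Ines at n0 wants the highest of {n1=13, n2=9}, so chooses n1.

n1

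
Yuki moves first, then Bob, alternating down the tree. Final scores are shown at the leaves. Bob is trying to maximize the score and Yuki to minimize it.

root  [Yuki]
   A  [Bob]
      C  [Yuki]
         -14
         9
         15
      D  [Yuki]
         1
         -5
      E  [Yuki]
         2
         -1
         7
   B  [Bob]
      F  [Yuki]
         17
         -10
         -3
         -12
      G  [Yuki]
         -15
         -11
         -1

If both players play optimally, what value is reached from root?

-12

C (Yuki): min(-14, 9, 15) = -14
D (Yuki): min(1, -5) = -5
E (Yuki): min(2, -1, 7) = -1
A (Bob): max(-14, -5, -1) = -1
F (Yuki): min(17, -10, -3, -12) = -12
G (Yuki): min(-15, -11, -1) = -15
B (Bob): max(-12, -15) = -12
root (Yuki): min(-1, -12) = -12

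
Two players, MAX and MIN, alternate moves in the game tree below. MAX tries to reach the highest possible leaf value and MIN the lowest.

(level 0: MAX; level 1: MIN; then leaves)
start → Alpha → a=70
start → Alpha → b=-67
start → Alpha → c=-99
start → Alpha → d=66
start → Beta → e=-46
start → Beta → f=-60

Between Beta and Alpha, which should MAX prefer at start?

Beta (MIN): min(-46, -60) = -60
Alpha (MIN): min(70, -67, -99, 66) = -99
MAX prefers the higher value; Beta=-60, Alpha=-99. Beta is better since -60 > -99.

Beta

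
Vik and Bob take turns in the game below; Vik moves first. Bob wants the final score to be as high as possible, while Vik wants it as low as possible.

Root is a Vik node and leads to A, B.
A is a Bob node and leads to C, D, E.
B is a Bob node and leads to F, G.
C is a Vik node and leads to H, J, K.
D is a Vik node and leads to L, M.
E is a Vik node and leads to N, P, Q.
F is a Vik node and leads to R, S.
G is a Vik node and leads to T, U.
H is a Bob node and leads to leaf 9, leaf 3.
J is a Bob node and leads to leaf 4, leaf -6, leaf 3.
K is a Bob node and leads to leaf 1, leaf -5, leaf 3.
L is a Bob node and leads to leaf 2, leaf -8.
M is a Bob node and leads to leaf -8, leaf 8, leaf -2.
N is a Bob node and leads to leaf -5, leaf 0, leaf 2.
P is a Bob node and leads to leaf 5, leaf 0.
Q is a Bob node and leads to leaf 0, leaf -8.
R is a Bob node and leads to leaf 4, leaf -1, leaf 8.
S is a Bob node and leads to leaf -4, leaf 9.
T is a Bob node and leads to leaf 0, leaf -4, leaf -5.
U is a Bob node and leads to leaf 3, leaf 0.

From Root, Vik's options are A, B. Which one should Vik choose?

A

H (Bob): max(9, 3) = 9
J (Bob): max(4, -6, 3) = 4
K (Bob): max(1, -5, 3) = 3
C (Vik): min(9, 4, 3) = 3
L (Bob): max(2, -8) = 2
M (Bob): max(-8, 8, -2) = 8
D (Vik): min(2, 8) = 2
N (Bob): max(-5, 0, 2) = 2
P (Bob): max(5, 0) = 5
Q (Bob): max(0, -8) = 0
E (Vik): min(2, 5, 0) = 0
A (Bob): max(3, 2, 0) = 3
R (Bob): max(4, -1, 8) = 8
S (Bob): max(-4, 9) = 9
F (Vik): min(8, 9) = 8
T (Bob): max(0, -4, -5) = 0
U (Bob): max(3, 0) = 3
G (Vik): min(0, 3) = 0
B (Bob): max(8, 0) = 8
Root (Vik): min(3, 8) = 3
Vik at Root wants the lowest of {A=3, B=8}, so chooses A.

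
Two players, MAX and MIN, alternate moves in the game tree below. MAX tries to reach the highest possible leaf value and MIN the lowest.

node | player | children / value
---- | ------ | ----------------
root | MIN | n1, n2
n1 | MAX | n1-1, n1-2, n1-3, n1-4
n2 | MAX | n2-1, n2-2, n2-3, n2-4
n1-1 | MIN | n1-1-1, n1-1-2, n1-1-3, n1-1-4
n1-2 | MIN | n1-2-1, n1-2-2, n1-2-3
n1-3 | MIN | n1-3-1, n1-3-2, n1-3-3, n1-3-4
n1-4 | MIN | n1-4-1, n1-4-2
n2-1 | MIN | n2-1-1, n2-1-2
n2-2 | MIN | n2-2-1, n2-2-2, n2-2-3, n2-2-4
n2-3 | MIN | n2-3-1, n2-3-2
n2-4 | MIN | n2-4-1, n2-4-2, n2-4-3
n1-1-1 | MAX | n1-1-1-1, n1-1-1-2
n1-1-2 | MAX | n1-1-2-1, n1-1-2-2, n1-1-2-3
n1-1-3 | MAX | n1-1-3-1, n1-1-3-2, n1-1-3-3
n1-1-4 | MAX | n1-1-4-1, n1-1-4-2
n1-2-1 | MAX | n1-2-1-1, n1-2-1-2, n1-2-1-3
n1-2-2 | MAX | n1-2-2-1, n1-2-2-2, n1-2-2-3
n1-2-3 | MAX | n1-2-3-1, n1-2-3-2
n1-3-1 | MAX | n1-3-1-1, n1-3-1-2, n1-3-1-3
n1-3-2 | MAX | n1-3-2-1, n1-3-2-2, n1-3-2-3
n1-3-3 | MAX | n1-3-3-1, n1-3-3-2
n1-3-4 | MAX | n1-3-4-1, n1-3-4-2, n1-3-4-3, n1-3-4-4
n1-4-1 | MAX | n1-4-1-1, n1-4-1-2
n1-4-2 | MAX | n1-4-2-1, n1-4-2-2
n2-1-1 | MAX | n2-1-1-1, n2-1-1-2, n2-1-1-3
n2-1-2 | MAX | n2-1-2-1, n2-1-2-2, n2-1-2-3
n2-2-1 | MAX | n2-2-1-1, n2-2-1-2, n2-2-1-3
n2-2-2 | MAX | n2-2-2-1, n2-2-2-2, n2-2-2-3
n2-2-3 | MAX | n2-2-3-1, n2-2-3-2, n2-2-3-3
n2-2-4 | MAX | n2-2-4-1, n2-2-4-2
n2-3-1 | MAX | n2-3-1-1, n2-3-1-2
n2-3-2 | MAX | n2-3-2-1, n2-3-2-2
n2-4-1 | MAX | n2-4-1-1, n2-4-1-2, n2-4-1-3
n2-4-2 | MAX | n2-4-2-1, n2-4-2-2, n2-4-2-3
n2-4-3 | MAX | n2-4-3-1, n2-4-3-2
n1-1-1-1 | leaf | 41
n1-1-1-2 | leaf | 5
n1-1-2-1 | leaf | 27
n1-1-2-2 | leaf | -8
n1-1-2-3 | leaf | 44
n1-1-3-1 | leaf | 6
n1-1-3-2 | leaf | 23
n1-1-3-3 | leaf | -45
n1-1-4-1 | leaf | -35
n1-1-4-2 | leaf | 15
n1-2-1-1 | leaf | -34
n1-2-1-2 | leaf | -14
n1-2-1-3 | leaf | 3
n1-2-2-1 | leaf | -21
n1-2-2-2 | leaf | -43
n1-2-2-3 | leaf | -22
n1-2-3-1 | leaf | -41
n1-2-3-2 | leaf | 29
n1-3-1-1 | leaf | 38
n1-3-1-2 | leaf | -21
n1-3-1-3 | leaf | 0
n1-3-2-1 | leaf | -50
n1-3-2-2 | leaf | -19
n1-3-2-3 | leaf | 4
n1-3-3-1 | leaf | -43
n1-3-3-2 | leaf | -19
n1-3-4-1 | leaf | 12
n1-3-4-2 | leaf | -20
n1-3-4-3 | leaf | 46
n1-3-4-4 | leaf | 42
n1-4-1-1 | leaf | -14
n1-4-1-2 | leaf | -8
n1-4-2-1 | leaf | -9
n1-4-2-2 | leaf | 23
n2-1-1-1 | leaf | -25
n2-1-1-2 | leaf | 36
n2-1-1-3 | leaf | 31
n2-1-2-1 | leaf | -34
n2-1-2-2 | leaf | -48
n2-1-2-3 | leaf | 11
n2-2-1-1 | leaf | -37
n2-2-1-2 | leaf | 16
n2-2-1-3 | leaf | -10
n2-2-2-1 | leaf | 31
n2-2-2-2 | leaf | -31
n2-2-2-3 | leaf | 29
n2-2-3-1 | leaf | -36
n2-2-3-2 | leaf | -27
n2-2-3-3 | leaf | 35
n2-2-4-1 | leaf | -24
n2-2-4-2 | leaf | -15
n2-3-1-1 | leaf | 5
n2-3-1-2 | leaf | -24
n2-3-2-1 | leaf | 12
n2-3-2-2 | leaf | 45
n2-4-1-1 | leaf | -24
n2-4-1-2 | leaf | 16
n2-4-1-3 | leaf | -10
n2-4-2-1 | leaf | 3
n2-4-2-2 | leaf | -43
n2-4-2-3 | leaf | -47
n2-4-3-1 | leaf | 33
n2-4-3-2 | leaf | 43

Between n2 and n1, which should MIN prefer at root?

n2

n2-1-1 (MAX): max(-25, 36, 31) = 36
n2-1-2 (MAX): max(-34, -48, 11) = 11
n2-1 (MIN): min(36, 11) = 11
n2-2-1 (MAX): max(-37, 16, -10) = 16
n2-2-2 (MAX): max(31, -31, 29) = 31
n2-2-3 (MAX): max(-36, -27, 35) = 35
n2-2-4 (MAX): max(-24, -15) = -15
n2-2 (MIN): min(16, 31, 35, -15) = -15
n2-3-1 (MAX): max(5, -24) = 5
n2-3-2 (MAX): max(12, 45) = 45
n2-3 (MIN): min(5, 45) = 5
n2-4-1 (MAX): max(-24, 16, -10) = 16
n2-4-2 (MAX): max(3, -43, -47) = 3
n2-4-3 (MAX): max(33, 43) = 43
n2-4 (MIN): min(16, 3, 43) = 3
n2 (MAX): max(11, -15, 5, 3) = 11
n1-1-1 (MAX): max(41, 5) = 41
n1-1-2 (MAX): max(27, -8, 44) = 44
n1-1-3 (MAX): max(6, 23, -45) = 23
n1-1-4 (MAX): max(-35, 15) = 15
n1-1 (MIN): min(41, 44, 23, 15) = 15
n1-2-1 (MAX): max(-34, -14, 3) = 3
n1-2-2 (MAX): max(-21, -43, -22) = -21
n1-2-3 (MAX): max(-41, 29) = 29
n1-2 (MIN): min(3, -21, 29) = -21
n1-3-1 (MAX): max(38, -21, 0) = 38
n1-3-2 (MAX): max(-50, -19, 4) = 4
n1-3-3 (MAX): max(-43, -19) = -19
n1-3-4 (MAX): max(12, -20, 46, 42) = 46
n1-3 (MIN): min(38, 4, -19, 46) = -19
n1-4-1 (MAX): max(-14, -8) = -8
n1-4-2 (MAX): max(-9, 23) = 23
n1-4 (MIN): min(-8, 23) = -8
n1 (MAX): max(15, -21, -19, -8) = 15
MIN prefers the lower value; n2=11, n1=15. n2 is better since 11 < 15.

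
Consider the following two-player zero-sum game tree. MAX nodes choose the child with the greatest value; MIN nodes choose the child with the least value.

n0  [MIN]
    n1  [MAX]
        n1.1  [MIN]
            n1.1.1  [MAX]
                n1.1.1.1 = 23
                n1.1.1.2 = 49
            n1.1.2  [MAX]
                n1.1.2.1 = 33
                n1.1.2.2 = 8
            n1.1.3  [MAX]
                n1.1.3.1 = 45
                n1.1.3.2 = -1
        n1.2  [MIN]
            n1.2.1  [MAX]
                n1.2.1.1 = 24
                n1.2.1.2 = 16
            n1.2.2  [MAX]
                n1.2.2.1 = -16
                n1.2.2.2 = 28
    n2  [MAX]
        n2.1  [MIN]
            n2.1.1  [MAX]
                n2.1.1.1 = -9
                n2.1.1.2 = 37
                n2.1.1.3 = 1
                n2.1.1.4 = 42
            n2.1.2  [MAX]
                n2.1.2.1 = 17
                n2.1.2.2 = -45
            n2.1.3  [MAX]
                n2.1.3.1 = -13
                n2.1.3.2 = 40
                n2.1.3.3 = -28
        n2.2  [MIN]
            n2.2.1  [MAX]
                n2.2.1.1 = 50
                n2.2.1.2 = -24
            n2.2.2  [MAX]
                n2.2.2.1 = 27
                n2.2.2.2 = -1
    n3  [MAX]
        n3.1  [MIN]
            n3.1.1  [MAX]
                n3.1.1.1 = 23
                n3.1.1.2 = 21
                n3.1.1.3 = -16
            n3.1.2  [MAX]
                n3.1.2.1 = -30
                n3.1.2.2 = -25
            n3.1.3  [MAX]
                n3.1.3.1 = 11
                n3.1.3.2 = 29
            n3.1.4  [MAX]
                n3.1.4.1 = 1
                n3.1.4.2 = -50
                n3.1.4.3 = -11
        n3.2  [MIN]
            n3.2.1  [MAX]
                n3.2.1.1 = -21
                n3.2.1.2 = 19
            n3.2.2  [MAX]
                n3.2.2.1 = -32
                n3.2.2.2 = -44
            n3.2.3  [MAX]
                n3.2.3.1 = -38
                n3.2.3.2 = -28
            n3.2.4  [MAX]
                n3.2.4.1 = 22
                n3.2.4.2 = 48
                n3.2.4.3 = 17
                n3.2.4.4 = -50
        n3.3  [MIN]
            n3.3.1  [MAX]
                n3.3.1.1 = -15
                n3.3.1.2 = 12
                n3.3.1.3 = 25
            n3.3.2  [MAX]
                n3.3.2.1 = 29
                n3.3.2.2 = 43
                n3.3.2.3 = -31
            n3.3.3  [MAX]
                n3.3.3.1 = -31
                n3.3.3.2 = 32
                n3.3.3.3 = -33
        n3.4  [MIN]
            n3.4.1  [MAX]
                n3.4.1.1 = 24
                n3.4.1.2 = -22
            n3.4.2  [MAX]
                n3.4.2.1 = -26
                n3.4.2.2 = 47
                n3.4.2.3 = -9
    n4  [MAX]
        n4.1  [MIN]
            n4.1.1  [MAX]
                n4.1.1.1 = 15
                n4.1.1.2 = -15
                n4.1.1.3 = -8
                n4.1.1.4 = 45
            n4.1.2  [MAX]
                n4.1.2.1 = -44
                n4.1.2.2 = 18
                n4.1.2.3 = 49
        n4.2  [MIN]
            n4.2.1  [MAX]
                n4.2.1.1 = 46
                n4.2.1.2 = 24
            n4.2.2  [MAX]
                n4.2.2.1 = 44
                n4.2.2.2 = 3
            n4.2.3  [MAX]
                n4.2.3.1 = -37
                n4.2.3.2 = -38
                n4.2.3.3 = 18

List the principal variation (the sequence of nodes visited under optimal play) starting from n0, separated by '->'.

n1.1.1 (MAX): max(23, 49) = 49
n1.1.2 (MAX): max(33, 8) = 33
n1.1.3 (MAX): max(45, -1) = 45
n1.1 (MIN): min(49, 33, 45) = 33
n1.2.1 (MAX): max(24, 16) = 24
n1.2.2 (MAX): max(-16, 28) = 28
n1.2 (MIN): min(24, 28) = 24
n1 (MAX): max(33, 24) = 33
n2.1.1 (MAX): max(-9, 37, 1, 42) = 42
n2.1.2 (MAX): max(17, -45) = 17
n2.1.3 (MAX): max(-13, 40, -28) = 40
n2.1 (MIN): min(42, 17, 40) = 17
n2.2.1 (MAX): max(50, -24) = 50
n2.2.2 (MAX): max(27, -1) = 27
n2.2 (MIN): min(50, 27) = 27
n2 (MAX): max(17, 27) = 27
n3.1.1 (MAX): max(23, 21, -16) = 23
n3.1.2 (MAX): max(-30, -25) = -25
n3.1.3 (MAX): max(11, 29) = 29
n3.1.4 (MAX): max(1, -50, -11) = 1
n3.1 (MIN): min(23, -25, 29, 1) = -25
n3.2.1 (MAX): max(-21, 19) = 19
n3.2.2 (MAX): max(-32, -44) = -32
n3.2.3 (MAX): max(-38, -28) = -28
n3.2.4 (MAX): max(22, 48, 17, -50) = 48
n3.2 (MIN): min(19, -32, -28, 48) = -32
n3.3.1 (MAX): max(-15, 12, 25) = 25
n3.3.2 (MAX): max(29, 43, -31) = 43
n3.3.3 (MAX): max(-31, 32, -33) = 32
n3.3 (MIN): min(25, 43, 32) = 25
n3.4.1 (MAX): max(24, -22) = 24
n3.4.2 (MAX): max(-26, 47, -9) = 47
n3.4 (MIN): min(24, 47) = 24
n3 (MAX): max(-25, -32, 25, 24) = 25
n4.1.1 (MAX): max(15, -15, -8, 45) = 45
n4.1.2 (MAX): max(-44, 18, 49) = 49
n4.1 (MIN): min(45, 49) = 45
n4.2.1 (MAX): max(46, 24) = 46
n4.2.2 (MAX): max(44, 3) = 44
n4.2.3 (MAX): max(-37, -38, 18) = 18
n4.2 (MIN): min(46, 44, 18) = 18
n4 (MAX): max(45, 18) = 45
n0 (MIN): min(33, 27, 25, 45) = 25
At n0, MIN picks n3 (lowest: 25).
At n3, MAX picks n3.3 (highest: 25).
At n3.3, MIN picks n3.3.1 (lowest: 25).
At n3.3.1, MAX picks n3.3.1.3 (highest: 25).
Terminal value 25.

n0 -> n3 -> n3.3 -> n3.3.1 -> n3.3.1.3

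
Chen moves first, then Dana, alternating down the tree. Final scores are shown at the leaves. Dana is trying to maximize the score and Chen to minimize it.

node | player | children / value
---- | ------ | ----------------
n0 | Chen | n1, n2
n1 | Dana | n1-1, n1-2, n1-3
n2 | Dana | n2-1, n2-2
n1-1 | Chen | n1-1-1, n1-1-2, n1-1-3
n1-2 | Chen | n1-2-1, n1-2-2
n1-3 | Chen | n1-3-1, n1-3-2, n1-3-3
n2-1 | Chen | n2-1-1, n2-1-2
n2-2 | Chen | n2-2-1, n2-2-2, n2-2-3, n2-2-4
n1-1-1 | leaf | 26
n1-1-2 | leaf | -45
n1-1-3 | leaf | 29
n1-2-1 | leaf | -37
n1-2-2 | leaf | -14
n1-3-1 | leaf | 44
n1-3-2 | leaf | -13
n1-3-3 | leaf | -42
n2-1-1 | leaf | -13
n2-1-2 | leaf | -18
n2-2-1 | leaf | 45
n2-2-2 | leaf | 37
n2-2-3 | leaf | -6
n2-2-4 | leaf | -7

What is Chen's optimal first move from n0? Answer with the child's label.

n1

n1-1 (Chen): min(26, -45, 29) = -45
n1-2 (Chen): min(-37, -14) = -37
n1-3 (Chen): min(44, -13, -42) = -42
n1 (Dana): max(-45, -37, -42) = -37
n2-1 (Chen): min(-13, -18) = -18
n2-2 (Chen): min(45, 37, -6, -7) = -7
n2 (Dana): max(-18, -7) = -7
n0 (Chen): min(-37, -7) = -37
Chen at n0 wants the lowest of {n1=-37, n2=-7}, so chooses n1.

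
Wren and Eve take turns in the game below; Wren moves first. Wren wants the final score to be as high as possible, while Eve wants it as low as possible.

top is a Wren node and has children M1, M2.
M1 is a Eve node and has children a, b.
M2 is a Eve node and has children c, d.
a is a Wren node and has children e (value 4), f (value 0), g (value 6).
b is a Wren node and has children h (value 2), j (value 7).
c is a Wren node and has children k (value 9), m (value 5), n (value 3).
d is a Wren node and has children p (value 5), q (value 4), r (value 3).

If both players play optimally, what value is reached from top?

a (Wren): max(4, 0, 6) = 6
b (Wren): max(2, 7) = 7
M1 (Eve): min(6, 7) = 6
c (Wren): max(9, 5, 3) = 9
d (Wren): max(5, 4, 3) = 5
M2 (Eve): min(9, 5) = 5
top (Wren): max(6, 5) = 6

6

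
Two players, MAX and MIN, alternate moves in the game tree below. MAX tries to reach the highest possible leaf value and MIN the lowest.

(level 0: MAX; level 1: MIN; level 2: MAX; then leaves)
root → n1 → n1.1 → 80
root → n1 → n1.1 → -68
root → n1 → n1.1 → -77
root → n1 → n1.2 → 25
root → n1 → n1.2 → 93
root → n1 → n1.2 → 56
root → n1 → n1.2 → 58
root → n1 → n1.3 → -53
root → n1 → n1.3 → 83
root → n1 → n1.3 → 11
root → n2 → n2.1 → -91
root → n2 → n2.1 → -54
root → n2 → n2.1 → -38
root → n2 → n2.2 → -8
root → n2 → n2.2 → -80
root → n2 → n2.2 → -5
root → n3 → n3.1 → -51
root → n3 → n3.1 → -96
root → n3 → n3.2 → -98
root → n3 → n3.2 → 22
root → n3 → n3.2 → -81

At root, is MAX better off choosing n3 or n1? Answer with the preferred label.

n1

n3.1 (MAX): max(-51, -96) = -51
n3.2 (MAX): max(-98, 22, -81) = 22
n3 (MIN): min(-51, 22) = -51
n1.1 (MAX): max(80, -68, -77) = 80
n1.2 (MAX): max(25, 93, 56, 58) = 93
n1.3 (MAX): max(-53, 83, 11) = 83
n1 (MIN): min(80, 93, 83) = 80
MAX prefers the higher value; n3=-51, n1=80. n1 is better since 80 > -51.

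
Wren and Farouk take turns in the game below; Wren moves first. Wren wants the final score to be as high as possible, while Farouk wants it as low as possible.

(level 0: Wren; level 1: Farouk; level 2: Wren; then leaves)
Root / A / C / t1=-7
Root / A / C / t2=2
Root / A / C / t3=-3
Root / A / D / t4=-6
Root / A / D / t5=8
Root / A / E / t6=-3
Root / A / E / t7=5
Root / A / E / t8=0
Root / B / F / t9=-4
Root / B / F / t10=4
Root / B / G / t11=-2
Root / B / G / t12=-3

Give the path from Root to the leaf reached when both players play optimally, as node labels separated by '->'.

C (Wren): max(-7, 2, -3) = 2
D (Wren): max(-6, 8) = 8
E (Wren): max(-3, 5, 0) = 5
A (Farouk): min(2, 8, 5) = 2
F (Wren): max(-4, 4) = 4
G (Wren): max(-2, -3) = -2
B (Farouk): min(4, -2) = -2
Root (Wren): max(2, -2) = 2
At Root, Wren picks A (highest: 2).
At A, Farouk picks C (lowest: 2).
At C, Wren picks t2 (highest: 2).
Terminal value 2.

Root -> A -> C -> t2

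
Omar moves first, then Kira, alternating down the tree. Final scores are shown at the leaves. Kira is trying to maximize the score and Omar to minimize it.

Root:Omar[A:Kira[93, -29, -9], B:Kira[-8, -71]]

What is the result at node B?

-8

B (Kira): max(-8, -71) = -8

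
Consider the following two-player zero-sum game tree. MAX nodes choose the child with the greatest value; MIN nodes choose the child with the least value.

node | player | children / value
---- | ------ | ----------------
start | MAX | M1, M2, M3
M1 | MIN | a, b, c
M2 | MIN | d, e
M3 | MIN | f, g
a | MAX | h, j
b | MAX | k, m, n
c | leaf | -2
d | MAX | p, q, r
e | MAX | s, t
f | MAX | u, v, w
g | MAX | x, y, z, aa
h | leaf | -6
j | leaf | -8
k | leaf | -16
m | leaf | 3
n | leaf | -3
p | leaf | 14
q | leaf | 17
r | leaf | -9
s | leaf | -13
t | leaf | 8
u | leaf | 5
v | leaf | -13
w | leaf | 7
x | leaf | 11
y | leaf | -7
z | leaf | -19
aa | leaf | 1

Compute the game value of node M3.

7

f (MAX): max(5, -13, 7) = 7
g (MAX): max(11, -7, -19, 1) = 11
M3 (MIN): min(7, 11) = 7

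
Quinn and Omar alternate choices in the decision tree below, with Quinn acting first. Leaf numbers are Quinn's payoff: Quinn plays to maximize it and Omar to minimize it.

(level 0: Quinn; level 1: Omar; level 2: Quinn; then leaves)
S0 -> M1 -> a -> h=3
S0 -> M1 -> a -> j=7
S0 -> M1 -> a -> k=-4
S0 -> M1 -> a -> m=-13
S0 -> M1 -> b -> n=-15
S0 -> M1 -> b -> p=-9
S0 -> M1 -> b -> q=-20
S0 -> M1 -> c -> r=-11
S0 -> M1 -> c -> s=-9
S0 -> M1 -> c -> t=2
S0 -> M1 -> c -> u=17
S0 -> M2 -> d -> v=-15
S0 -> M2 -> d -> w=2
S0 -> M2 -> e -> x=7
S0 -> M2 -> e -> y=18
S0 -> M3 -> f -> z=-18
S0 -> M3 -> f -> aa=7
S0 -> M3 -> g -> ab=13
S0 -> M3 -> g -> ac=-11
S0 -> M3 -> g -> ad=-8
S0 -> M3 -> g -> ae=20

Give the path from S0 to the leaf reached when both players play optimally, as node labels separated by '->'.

a (Quinn): max(3, 7, -4, -13) = 7
b (Quinn): max(-15, -9, -20) = -9
c (Quinn): max(-11, -9, 2, 17) = 17
M1 (Omar): min(7, -9, 17) = -9
d (Quinn): max(-15, 2) = 2
e (Quinn): max(7, 18) = 18
M2 (Omar): min(2, 18) = 2
f (Quinn): max(-18, 7) = 7
g (Quinn): max(13, -11, -8, 20) = 20
M3 (Omar): min(7, 20) = 7
S0 (Quinn): max(-9, 2, 7) = 7
At S0, Quinn picks M3 (highest: 7).
At M3, Omar picks f (lowest: 7).
At f, Quinn picks aa (highest: 7).
Terminal value 7.

S0 -> M3 -> f -> aa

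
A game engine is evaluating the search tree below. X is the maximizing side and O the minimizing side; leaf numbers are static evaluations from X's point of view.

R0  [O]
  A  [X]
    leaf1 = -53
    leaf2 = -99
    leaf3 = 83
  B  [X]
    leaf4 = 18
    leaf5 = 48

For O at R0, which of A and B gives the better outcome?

B

A (X): max(-53, -99, 83) = 83
B (X): max(18, 48) = 48
O prefers the lower value; A=83, B=48. B is better since 48 < 83.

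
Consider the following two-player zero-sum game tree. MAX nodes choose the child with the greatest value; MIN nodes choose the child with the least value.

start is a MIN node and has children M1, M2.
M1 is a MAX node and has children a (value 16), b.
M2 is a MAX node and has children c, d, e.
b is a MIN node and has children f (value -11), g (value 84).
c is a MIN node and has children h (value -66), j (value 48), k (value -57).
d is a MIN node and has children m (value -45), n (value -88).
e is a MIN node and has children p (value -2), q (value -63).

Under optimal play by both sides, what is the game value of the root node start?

-63

b (MIN): min(-11, 84) = -11
M1 (MAX): max(16, -11) = 16
c (MIN): min(-66, 48, -57) = -66
d (MIN): min(-45, -88) = -88
e (MIN): min(-2, -63) = -63
M2 (MAX): max(-66, -88, -63) = -63
start (MIN): min(16, -63) = -63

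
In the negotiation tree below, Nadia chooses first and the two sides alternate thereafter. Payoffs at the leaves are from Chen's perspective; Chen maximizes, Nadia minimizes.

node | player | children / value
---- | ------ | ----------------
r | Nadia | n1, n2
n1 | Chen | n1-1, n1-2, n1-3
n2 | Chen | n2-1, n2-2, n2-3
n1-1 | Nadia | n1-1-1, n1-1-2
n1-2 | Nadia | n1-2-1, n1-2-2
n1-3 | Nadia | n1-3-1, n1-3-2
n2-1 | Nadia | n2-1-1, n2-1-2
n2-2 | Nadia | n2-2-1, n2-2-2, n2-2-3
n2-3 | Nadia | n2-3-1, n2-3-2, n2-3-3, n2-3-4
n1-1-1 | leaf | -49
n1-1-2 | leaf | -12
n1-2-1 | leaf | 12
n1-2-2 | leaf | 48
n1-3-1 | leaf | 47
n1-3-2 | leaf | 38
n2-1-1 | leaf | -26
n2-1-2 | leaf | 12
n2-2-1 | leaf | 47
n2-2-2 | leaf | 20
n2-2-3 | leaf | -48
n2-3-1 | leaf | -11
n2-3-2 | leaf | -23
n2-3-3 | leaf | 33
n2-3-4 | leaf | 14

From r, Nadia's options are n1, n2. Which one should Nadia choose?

n2

n1-1 (Nadia): min(-49, -12) = -49
n1-2 (Nadia): min(12, 48) = 12
n1-3 (Nadia): min(47, 38) = 38
n1 (Chen): max(-49, 12, 38) = 38
n2-1 (Nadia): min(-26, 12) = -26
n2-2 (Nadia): min(47, 20, -48) = -48
n2-3 (Nadia): min(-11, -23, 33, 14) = -23
n2 (Chen): max(-26, -48, -23) = -23
r (Nadia): min(38, -23) = -23
Nadia at r wants the lowest of {n1=38, n2=-23}, so chooses n2.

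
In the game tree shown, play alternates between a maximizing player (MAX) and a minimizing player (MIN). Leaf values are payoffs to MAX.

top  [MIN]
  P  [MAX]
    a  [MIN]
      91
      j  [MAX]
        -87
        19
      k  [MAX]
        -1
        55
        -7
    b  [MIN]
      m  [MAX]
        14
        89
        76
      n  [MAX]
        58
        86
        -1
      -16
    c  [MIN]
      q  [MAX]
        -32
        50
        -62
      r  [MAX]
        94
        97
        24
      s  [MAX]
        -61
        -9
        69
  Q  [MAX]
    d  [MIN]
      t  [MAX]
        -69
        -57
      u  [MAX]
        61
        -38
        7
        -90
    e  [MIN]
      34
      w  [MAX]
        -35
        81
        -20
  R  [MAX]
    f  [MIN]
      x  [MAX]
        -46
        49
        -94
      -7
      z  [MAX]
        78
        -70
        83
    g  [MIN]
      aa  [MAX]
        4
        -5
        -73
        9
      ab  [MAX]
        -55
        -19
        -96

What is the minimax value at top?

-7

j (MAX): max(-87, 19) = 19
k (MAX): max(-1, 55, -7) = 55
a (MIN): min(91, 19, 55) = 19
m (MAX): max(14, 89, 76) = 89
n (MAX): max(58, 86, -1) = 86
b (MIN): min(89, 86, -16) = -16
q (MAX): max(-32, 50, -62) = 50
r (MAX): max(94, 97, 24) = 97
s (MAX): max(-61, -9, 69) = 69
c (MIN): min(50, 97, 69) = 50
P (MAX): max(19, -16, 50) = 50
t (MAX): max(-69, -57) = -57
u (MAX): max(61, -38, 7, -90) = 61
d (MIN): min(-57, 61) = -57
w (MAX): max(-35, 81, -20) = 81
e (MIN): min(34, 81) = 34
Q (MAX): max(-57, 34) = 34
x (MAX): max(-46, 49, -94) = 49
z (MAX): max(78, -70, 83) = 83
f (MIN): min(49, -7, 83) = -7
aa (MAX): max(4, -5, -73, 9) = 9
ab (MAX): max(-55, -19, -96) = -19
g (MIN): min(9, -19) = -19
R (MAX): max(-7, -19) = -7
top (MIN): min(50, 34, -7) = -7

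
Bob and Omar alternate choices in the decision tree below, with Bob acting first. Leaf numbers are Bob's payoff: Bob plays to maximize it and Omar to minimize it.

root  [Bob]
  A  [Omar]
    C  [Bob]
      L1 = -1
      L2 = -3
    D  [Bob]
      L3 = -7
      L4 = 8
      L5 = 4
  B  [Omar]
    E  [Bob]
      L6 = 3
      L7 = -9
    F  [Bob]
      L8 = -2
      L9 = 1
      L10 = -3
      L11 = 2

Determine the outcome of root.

2

C (Bob): max(-1, -3) = -1
D (Bob): max(-7, 8, 4) = 8
A (Omar): min(-1, 8) = -1
E (Bob): max(3, -9) = 3
F (Bob): max(-2, 1, -3, 2) = 2
B (Omar): min(3, 2) = 2
root (Bob): max(-1, 2) = 2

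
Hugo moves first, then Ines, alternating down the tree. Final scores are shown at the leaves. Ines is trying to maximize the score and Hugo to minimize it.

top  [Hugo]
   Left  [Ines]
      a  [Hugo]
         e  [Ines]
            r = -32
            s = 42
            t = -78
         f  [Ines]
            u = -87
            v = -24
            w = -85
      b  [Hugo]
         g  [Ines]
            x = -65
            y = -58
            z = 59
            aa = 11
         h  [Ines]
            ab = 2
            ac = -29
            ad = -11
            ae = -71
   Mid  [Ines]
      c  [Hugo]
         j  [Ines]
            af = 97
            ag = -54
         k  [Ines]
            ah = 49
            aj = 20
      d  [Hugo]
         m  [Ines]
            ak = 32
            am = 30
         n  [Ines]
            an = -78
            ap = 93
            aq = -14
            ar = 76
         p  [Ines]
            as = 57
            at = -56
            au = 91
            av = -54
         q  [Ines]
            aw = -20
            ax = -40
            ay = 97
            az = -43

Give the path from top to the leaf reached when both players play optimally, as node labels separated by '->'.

top -> Left -> b -> h -> ab

e (Ines): max(-32, 42, -78) = 42
f (Ines): max(-87, -24, -85) = -24
a (Hugo): min(42, -24) = -24
g (Ines): max(-65, -58, 59, 11) = 59
h (Ines): max(2, -29, -11, -71) = 2
b (Hugo): min(59, 2) = 2
Left (Ines): max(-24, 2) = 2
j (Ines): max(97, -54) = 97
k (Ines): max(49, 20) = 49
c (Hugo): min(97, 49) = 49
m (Ines): max(32, 30) = 32
n (Ines): max(-78, 93, -14, 76) = 93
p (Ines): max(57, -56, 91, -54) = 91
q (Ines): max(-20, -40, 97, -43) = 97
d (Hugo): min(32, 93, 91, 97) = 32
Mid (Ines): max(49, 32) = 49
top (Hugo): min(2, 49) = 2
At top, Hugo picks Left (lowest: 2).
At Left, Ines picks b (highest: 2).
At b, Hugo picks h (lowest: 2).
At h, Ines picks ab (highest: 2).
Terminal value 2.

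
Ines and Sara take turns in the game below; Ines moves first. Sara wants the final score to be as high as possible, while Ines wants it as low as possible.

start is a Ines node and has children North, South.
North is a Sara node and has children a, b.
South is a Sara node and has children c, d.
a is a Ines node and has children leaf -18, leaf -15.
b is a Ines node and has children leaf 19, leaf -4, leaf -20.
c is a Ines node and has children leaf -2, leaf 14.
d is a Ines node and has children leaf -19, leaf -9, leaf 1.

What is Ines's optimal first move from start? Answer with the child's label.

a (Ines): min(-18, -15) = -18
b (Ines): min(19, -4, -20) = -20
North (Sara): max(-18, -20) = -18
c (Ines): min(-2, 14) = -2
d (Ines): min(-19, -9, 1) = -19
South (Sara): max(-2, -19) = -2
start (Ines): min(-18, -2) = -18
Ines at start wants the lowest of {North=-18, South=-2}, so chooses North.

North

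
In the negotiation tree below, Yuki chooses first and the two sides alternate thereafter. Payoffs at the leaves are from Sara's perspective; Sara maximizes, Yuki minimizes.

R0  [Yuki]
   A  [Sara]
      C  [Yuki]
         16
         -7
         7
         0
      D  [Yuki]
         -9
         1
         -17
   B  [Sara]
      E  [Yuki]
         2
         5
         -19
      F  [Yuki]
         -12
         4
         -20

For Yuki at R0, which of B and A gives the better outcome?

E (Yuki): min(2, 5, -19) = -19
F (Yuki): min(-12, 4, -20) = -20
B (Sara): max(-19, -20) = -19
C (Yuki): min(16, -7, 7, 0) = -7
D (Yuki): min(-9, 1, -17) = -17
A (Sara): max(-7, -17) = -7
Yuki prefers the lower value; B=-19, A=-7. B is better since -19 < -7.

B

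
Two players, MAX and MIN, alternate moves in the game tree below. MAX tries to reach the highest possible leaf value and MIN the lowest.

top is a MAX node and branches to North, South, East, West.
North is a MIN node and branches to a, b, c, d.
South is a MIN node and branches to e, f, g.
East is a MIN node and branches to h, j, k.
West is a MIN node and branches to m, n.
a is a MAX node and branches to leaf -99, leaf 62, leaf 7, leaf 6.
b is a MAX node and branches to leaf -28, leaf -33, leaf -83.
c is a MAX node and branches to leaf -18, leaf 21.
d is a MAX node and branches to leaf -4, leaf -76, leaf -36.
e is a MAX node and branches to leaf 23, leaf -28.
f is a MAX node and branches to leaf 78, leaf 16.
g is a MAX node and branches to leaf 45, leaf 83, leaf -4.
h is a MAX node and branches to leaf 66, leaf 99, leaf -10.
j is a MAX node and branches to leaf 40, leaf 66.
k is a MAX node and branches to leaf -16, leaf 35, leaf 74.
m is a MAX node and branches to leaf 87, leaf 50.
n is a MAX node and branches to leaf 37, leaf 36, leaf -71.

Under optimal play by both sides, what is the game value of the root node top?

a (MAX): max(-99, 62, 7, 6) = 62
b (MAX): max(-28, -33, -83) = -28
c (MAX): max(-18, 21) = 21
d (MAX): max(-4, -76, -36) = -4
North (MIN): min(62, -28, 21, -4) = -28
e (MAX): max(23, -28) = 23
f (MAX): max(78, 16) = 78
g (MAX): max(45, 83, -4) = 83
South (MIN): min(23, 78, 83) = 23
h (MAX): max(66, 99, -10) = 99
j (MAX): max(40, 66) = 66
k (MAX): max(-16, 35, 74) = 74
East (MIN): min(99, 66, 74) = 66
m (MAX): max(87, 50) = 87
n (MAX): max(37, 36, -71) = 37
West (MIN): min(87, 37) = 37
top (MAX): max(-28, 23, 66, 37) = 66

66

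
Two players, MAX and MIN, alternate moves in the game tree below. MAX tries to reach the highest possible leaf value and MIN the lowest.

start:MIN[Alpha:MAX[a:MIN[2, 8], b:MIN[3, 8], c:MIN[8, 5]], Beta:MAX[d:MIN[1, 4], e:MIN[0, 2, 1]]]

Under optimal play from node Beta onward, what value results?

1

d (MIN): min(1, 4) = 1
e (MIN): min(0, 2, 1) = 0
Beta (MAX): max(1, 0) = 1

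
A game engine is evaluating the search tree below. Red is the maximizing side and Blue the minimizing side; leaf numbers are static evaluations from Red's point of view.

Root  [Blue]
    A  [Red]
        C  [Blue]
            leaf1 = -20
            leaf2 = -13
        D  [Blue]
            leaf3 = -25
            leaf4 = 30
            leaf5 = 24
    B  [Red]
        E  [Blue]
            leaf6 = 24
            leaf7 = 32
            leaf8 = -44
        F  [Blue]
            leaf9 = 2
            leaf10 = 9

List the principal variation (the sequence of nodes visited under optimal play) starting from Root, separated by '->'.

Root -> A -> C -> leaf1

C (Blue): min(-20, -13) = -20
D (Blue): min(-25, 30, 24) = -25
A (Red): max(-20, -25) = -20
E (Blue): min(24, 32, -44) = -44
F (Blue): min(2, 9) = 2
B (Red): max(-44, 2) = 2
Root (Blue): min(-20, 2) = -20
At Root, Blue picks A (lowest: -20).
At A, Red picks C (highest: -20).
At C, Blue picks leaf1 (lowest: -20).
Terminal value -20.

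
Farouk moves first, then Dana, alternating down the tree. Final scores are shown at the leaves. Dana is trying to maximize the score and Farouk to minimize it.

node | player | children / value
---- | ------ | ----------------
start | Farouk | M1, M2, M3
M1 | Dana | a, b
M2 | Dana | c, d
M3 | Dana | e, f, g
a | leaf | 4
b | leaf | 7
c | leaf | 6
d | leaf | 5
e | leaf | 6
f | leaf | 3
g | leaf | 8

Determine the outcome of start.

M1 (Dana): max(4, 7) = 7
M2 (Dana): max(6, 5) = 6
M3 (Dana): max(6, 3, 8) = 8
start (Farouk): min(7, 6, 8) = 6

6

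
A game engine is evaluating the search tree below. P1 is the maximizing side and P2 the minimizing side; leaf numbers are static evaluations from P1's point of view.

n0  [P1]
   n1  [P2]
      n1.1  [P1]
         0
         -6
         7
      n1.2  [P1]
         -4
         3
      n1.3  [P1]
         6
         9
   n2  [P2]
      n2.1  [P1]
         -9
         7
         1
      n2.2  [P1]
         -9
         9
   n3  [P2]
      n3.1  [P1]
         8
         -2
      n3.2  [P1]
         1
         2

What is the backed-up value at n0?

7

n1.1 (P1): max(0, -6, 7) = 7
n1.2 (P1): max(-4, 3) = 3
n1.3 (P1): max(6, 9) = 9
n1 (P2): min(7, 3, 9) = 3
n2.1 (P1): max(-9, 7, 1) = 7
n2.2 (P1): max(-9, 9) = 9
n2 (P2): min(7, 9) = 7
n3.1 (P1): max(8, -2) = 8
n3.2 (P1): max(1, 2) = 2
n3 (P2): min(8, 2) = 2
n0 (P1): max(3, 7, 2) = 7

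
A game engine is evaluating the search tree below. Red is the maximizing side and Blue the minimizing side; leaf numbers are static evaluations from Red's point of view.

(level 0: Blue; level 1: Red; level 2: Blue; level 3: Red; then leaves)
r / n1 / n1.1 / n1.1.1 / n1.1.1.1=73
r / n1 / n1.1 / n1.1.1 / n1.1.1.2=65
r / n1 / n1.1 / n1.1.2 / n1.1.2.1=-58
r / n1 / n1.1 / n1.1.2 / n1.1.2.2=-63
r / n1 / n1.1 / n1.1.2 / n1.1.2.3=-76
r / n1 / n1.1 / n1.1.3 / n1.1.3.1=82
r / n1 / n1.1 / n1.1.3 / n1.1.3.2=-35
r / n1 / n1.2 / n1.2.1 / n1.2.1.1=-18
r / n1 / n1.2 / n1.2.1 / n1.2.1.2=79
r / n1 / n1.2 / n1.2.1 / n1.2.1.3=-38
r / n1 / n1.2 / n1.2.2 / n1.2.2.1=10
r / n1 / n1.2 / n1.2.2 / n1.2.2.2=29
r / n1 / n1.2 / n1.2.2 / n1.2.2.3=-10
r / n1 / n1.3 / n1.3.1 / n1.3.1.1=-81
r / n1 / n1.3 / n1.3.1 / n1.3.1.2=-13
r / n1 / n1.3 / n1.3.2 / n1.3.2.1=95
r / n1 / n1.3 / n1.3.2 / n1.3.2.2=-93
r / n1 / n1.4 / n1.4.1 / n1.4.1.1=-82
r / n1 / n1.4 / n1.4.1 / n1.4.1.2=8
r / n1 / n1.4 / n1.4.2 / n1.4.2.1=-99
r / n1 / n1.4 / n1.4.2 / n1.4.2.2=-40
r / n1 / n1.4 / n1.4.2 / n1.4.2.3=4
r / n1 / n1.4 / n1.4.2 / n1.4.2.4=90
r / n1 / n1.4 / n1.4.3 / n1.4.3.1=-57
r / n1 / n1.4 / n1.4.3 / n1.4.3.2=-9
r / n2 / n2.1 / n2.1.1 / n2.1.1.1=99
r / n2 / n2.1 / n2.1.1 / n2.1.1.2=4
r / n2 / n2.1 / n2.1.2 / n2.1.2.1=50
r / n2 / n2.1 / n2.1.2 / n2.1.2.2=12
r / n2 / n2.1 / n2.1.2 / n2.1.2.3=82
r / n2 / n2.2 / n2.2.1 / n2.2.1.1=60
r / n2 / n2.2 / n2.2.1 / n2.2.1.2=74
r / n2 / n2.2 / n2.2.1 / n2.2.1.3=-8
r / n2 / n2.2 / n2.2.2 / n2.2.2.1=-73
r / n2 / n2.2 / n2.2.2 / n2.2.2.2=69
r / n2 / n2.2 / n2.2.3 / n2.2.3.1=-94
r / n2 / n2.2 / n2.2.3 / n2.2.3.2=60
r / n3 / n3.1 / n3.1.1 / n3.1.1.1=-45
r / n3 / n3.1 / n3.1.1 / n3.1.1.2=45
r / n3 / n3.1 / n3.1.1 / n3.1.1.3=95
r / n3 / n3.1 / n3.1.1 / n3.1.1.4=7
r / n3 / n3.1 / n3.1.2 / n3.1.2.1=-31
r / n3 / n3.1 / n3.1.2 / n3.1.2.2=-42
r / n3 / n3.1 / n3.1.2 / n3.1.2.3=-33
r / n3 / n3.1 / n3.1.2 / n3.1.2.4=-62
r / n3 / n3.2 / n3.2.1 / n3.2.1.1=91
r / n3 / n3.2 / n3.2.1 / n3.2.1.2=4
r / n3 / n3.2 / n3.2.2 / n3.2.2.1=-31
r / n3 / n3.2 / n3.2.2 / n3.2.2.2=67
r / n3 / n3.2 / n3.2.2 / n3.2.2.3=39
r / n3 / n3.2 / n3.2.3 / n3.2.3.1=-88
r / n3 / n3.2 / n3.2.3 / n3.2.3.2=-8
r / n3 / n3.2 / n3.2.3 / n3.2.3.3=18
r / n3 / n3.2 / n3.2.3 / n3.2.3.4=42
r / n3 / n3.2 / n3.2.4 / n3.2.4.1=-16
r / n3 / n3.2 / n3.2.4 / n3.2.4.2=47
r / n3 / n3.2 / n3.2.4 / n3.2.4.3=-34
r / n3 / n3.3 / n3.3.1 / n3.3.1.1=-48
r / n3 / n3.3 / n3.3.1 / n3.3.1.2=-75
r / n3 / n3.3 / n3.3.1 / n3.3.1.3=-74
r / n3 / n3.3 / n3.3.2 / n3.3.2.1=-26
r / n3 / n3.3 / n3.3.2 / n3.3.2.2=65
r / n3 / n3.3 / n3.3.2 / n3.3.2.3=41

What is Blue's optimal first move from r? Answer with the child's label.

n1.1.1 (Red): max(73, 65) = 73
n1.1.2 (Red): max(-58, -63, -76) = -58
n1.1.3 (Red): max(82, -35) = 82
n1.1 (Blue): min(73, -58, 82) = -58
n1.2.1 (Red): max(-18, 79, -38) = 79
n1.2.2 (Red): max(10, 29, -10) = 29
n1.2 (Blue): min(79, 29) = 29
n1.3.1 (Red): max(-81, -13) = -13
n1.3.2 (Red): max(95, -93) = 95
n1.3 (Blue): min(-13, 95) = -13
n1.4.1 (Red): max(-82, 8) = 8
n1.4.2 (Red): max(-99, -40, 4, 90) = 90
n1.4.3 (Red): max(-57, -9) = -9
n1.4 (Blue): min(8, 90, -9) = -9
n1 (Red): max(-58, 29, -13, -9) = 29
n2.1.1 (Red): max(99, 4) = 99
n2.1.2 (Red): max(50, 12, 82) = 82
n2.1 (Blue): min(99, 82) = 82
n2.2.1 (Red): max(60, 74, -8) = 74
n2.2.2 (Red): max(-73, 69) = 69
n2.2.3 (Red): max(-94, 60) = 60
n2.2 (Blue): min(74, 69, 60) = 60
n2 (Red): max(82, 60) = 82
n3.1.1 (Red): max(-45, 45, 95, 7) = 95
n3.1.2 (Red): max(-31, -42, -33, -62) = -31
n3.1 (Blue): min(95, -31) = -31
n3.2.1 (Red): max(91, 4) = 91
n3.2.2 (Red): max(-31, 67, 39) = 67
n3.2.3 (Red): max(-88, -8, 18, 42) = 42
n3.2.4 (Red): max(-16, 47, -34) = 47
n3.2 (Blue): min(91, 67, 42, 47) = 42
n3.3.1 (Red): max(-48, -75, -74) = -48
n3.3.2 (Red): max(-26, 65, 41) = 65
n3.3 (Blue): min(-48, 65) = -48
n3 (Red): max(-31, 42, -48) = 42
r (Blue): min(29, 82, 42) = 29
Blue at r wants the lowest of {n1=29, n2=82, n3=42}, so chooses n1.

n1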